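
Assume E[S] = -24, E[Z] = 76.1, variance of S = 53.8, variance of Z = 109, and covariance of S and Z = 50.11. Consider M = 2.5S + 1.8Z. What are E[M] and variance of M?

E[M] = 2.5·E[S] + 1.8·E[Z] = 2.5·(-24) + 1.8·76.1 = 76.98.
variance of M = a²·variance of S + b²·variance of Z + 2ab·covariance of S and Z with a = 2.5, b = 1.8.
= 2.5²·53.8 + 1.8²·109 + 2·2.5·1.8·50.11
= 336.25 + 353.16 + 450.99 = 1140.4.

E[M] = 76.98, variance of M = 1140.4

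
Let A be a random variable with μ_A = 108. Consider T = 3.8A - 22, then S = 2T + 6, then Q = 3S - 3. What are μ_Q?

μ_T = 3.8·108 + (-22) = 388.4.
μ_S = 2·388.4 + 6 = 782.8.
μ_Q = 3·782.8 + (-3) = 2345.4.

μ_Q = 2345.4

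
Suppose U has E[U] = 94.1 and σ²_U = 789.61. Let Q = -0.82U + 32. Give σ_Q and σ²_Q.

Q = -0.82U + 32 is linear with a = -0.82, b = 32.
σ_U = √789.61 = 28.1.
σ_Q = |a|·σ_U = |-0.82|·28.1 = 23.042.
σ²_Q = a²·σ²_U = (-0.82)²·789.61 = 530.933764 (the additive constant 32 does not affect variance).

σ_Q = 23.042, σ²_Q = 530.933764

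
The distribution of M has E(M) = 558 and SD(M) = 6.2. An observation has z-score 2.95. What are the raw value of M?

M = 576.29

M = E(M) + z·SD(M) = 558 + 2.95·6.2 = 576.29.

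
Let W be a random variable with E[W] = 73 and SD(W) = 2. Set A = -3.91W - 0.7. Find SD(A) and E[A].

A = -3.91W - 0.7 is linear with a = -3.91, b = -0.7.
SD(A) = |a|·SD(W) = |-3.91|·2 = 7.82.
E[A] = a·E[W] + b = (-3.91)·73 + (-0.7) = -286.13.

SD(A) = 7.82, E[A] = -286.13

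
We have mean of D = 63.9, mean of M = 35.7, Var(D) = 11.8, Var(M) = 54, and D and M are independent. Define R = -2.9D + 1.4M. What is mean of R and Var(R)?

mean of R = -135.33, Var(R) = 205.078

mean of R = (-2.9)·mean of D + 1.4·mean of M = (-2.9)·63.9 + 1.4·35.7 = -135.33.
Var(R) = a²·Var(D) + b²·Var(M) + 2ab·covariance of D and M with a = -2.9, b = 1.4.
Independence gives covariance of D and M = 0.
= (-2.9)²·11.8 + 1.4²·54 + 2·(-2.9)·1.4·0
= 99.238 + 105.84 + 0 = 205.078.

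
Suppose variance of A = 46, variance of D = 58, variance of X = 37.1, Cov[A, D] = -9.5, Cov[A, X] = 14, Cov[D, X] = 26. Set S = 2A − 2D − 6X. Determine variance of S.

variance of S = 2115.6

variance of S = a²·variance of A + b²·variance of D + c²·variance of X + 2ab·Cov[A, D] + 2ac·Cov[A, X] + 2bc·Cov[D, X], with a = 2, b = -2, c = -6.
= 184 + 232 + 1335.6 + 76 + (-336) + 624
= 2115.6.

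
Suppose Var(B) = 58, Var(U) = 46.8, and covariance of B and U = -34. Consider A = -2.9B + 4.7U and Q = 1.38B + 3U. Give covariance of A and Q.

covariance of A and Q = 503.04

By bilinearity, covariance of A and Q = ac·Var(B) + bd·Var(U) + (ad+bc)·covariance of B and U, with a=-2.9, b=4.7, c=1.38, d=3.
ac·Var(B) = (-2.9)·1.38·58 = -232.116
bd·Var(U) = 4.7·3·46.8 = 659.88
(ad+bc)·covariance of B and U = (-2.214)·(-34) = 75.276
covariance of A and Q = -232.116 + 659.88 + 75.276 = 503.04.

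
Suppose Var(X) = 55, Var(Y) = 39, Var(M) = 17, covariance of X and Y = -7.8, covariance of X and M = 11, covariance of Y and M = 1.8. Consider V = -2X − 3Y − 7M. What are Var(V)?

Var(V) = a²·Var(X) + b²·Var(Y) + c²·Var(M) + 2ab·covariance of X and Y + 2ac·covariance of X and M + 2bc·covariance of Y and M, with a = -2, b = -3, c = -7.
= 220 + 351 + 833 + (-93.6) + 308 + 75.6
= 1694.

Var(V) = 1694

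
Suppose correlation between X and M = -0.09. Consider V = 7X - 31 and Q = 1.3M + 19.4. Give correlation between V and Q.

Linear rescalings preserve correlation up to sign; here the slopes 7 and 1.3 have the same sign, so correlation between V and Q = correlation between X and M = -0.09.

correlation between V and Q = -0.09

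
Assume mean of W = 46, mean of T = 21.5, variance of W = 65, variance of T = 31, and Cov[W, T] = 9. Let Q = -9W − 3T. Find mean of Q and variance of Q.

mean of Q = (-9)·mean of W + (-3)·mean of T = (-9)·46 + (-3)·21.5 = -478.5.
variance of Q = a²·variance of W + b²·variance of T + 2ab·Cov[W, T] with a = -9, b = -3.
= (-9)²·65 + (-3)²·31 + 2·(-9)·(-3)·9
= 5265 + 279 + 486 = 6030.

mean of Q = -478.5, variance of Q = 6030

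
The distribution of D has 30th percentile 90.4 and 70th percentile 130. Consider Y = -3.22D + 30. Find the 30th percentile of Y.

Since a = -3.22 < 0 the transformation is decreasing, reversing order: the 30th percentile of Y corresponds to the 70th percentile of D.
So P_{30}(Y) = a·P_{70}(D) + b = (-3.22)·130 + 30 = -388.6.

30th percentile of Y = -388.6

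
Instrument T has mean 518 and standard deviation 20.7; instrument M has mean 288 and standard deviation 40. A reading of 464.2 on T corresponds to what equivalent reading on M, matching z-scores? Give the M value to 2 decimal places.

M = 184.04

z = (464.2 − 518)/20.7 ≈ -2.599.
M = 288 + z·40 = 288 + (464.2 − 518)·40/20.7 ≈ 184.04.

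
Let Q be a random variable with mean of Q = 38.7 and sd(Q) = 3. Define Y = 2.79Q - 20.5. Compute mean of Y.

mean of Y = 87.473

Y = 2.79Q - 20.5 is linear with a = 2.79, b = -20.5.
mean of Y = a·mean of Q + b = 2.79·38.7 + (-20.5) = 87.473.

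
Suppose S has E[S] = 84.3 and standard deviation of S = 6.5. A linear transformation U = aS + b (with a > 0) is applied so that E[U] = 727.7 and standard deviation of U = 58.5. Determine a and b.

standard deviation of U = a·standard deviation of S (a > 0), so a = 58.5/6.5 = 9.
E[U] = a·E[S] + b, so b = 727.7 − 9·84.3 = -31.

a = 9, b = -31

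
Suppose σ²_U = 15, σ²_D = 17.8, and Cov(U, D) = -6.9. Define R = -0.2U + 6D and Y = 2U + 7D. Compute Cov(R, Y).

Cov(R, Y) = 668.46

By bilinearity, Cov(R, Y) = ac·σ²_U + bd·σ²_D + (ad+bc)·Cov(U, D), with a=-0.2, b=6, c=2, d=7.
ac·σ²_U = (-0.2)·2·15 = -6
bd·σ²_D = 6·7·17.8 = 747.6
(ad+bc)·Cov(U, D) = (10.6)·(-6.9) = -73.14
Cov(R, Y) = -6 + 747.6 + (-73.14) = 668.46.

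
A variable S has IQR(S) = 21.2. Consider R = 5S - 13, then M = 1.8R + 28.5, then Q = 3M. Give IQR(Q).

IQR(Q) = 572.4

IQR(R) = |5|·21.2 = 106.
IQR(M) = |1.8|·106 = 190.8.
IQR(Q) = |3|·190.8 = 572.4.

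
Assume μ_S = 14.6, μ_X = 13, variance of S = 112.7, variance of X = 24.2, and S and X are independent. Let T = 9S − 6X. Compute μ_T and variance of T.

μ_T = 9·μ_S + (-6)·μ_X = 9·14.6 + (-6)·13 = 53.4.
variance of T = a²·variance of S + b²·variance of X + 2ab·Cov[S, X] with a = 9, b = -6.
Independence gives Cov[S, X] = 0.
= 9²·112.7 + (-6)²·24.2 + 2·9·(-6)·0
= 9128.7 + 871.2 + 0 = 9999.9.

μ_T = 53.4, variance of T = 9999.9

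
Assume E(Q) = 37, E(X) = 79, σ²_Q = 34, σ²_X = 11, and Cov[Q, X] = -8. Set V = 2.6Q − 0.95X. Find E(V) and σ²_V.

E(V) = 2.6·E(Q) + (-0.95)·E(X) = 2.6·37 + (-0.95)·79 = 21.15.
σ²_V = a²·σ²_Q + b²·σ²_X + 2ab·Cov[Q, X] with a = 2.6, b = -0.95.
= 2.6²·34 + (-0.95)²·11 + 2·2.6·(-0.95)·(-8)
= 229.84 + 9.9275 + 39.52 = 279.2875.

E(V) = 21.15, σ²_V = 279.2875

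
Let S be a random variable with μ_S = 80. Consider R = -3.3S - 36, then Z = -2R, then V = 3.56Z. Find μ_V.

μ_V = 2136

μ_R = (-3.3)·80 + (-36) = -300.
μ_Z = (-2)·(-300) = 600.
μ_V = 3.56·600 = 2136.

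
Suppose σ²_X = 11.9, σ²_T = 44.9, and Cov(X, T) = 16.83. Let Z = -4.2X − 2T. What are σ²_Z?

σ²_Z = a²·σ²_X + b²·σ²_T + 2ab·Cov(X, T) with a = -4.2, b = -2.
= (-4.2)²·11.9 + (-2)²·44.9 + 2·(-4.2)·(-2)·16.83
= 209.916 + 179.6 + 282.744 = 672.26.

σ²_Z = 672.26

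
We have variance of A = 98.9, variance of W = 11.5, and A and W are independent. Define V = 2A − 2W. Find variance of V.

variance of V = 441.6

variance of V = a²·variance of A + b²·variance of W + 2ab·covariance of A and W with a = 2, b = -2.
Independence gives covariance of A and W = 0.
= 2²·98.9 + (-2)²·11.5 + 2·2·(-2)·0
= 395.6 + 46 + 0 = 441.6.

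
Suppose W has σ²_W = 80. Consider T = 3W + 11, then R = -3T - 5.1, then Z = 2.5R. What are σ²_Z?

σ²_Z = 40500

σ²_T = 3²·80 = 720.
σ²_R = (-3)²·720 = 6480.
σ²_Z = 2.5²·6480 = 40500.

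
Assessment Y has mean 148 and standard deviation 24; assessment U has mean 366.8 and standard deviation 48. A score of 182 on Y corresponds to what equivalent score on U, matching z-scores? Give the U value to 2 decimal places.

z = (182 − 148)/24 ≈ 1.4167.
U = 366.8 + z·48 = 366.8 + (182 − 148)·48/24 = 434.80.

U = 434.80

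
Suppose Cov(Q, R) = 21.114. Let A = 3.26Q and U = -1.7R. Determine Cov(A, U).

Cov(A, U) = -117.013788

Cov(A, U) = a·c·Cov(Q, R) = 3.26·(-1.7)·21.114 = -117.013788. Additive constants drop out.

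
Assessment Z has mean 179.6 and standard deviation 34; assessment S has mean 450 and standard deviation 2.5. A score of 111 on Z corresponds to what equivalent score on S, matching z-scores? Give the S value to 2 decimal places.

S = 444.96

z = (111 − 179.6)/34 ≈ -2.0176.
S = 450 + z·2.5 = 450 + (111 − 179.6)·2.5/34 ≈ 444.96.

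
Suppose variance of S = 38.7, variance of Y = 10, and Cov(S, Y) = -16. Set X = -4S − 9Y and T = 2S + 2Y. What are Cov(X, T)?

By bilinearity, Cov(X, T) = ac·variance of S + bd·variance of Y + (ad+bc)·Cov(S, Y), with a=-4, b=-9, c=2, d=2.
ac·variance of S = (-4)·2·38.7 = -309.6
bd·variance of Y = (-9)·2·10 = -180
(ad+bc)·Cov(S, Y) = (-26)·(-16) = 416
Cov(X, T) = -309.6 + (-180) + 416 = -73.6.

Cov(X, T) = -73.6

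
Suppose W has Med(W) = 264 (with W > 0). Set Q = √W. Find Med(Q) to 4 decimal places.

√W is monotone on this domain, so Med(Q) = √(264) ≈ 16.2481.

Med(Q) = 16.2481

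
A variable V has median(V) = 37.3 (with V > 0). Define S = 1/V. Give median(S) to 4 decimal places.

1/V is monotone on this domain, so median(S) = 1/(37.3) ≈ 0.0268.

median(S) = 0.0268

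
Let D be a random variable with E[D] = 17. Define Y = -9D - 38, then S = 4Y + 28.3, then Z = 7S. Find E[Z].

E[Z] = -5149.9

E[Y] = (-9)·17 + (-38) = -191.
E[S] = 4·(-191) + 28.3 = -735.7.
E[Z] = 7·(-735.7) = -5149.9.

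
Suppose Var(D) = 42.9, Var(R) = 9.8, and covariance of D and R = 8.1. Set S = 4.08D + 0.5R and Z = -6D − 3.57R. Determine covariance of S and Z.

By bilinearity, covariance of S and Z = ac·Var(D) + bd·Var(R) + (ad+bc)·covariance of D and R, with a=4.08, b=0.5, c=-6, d=-3.57.
ac·Var(D) = 4.08·(-6)·42.9 = -1050.192
bd·Var(R) = 0.5·(-3.57)·9.8 = -17.493
(ad+bc)·covariance of D and R = (-17.5656)·8.1 = -142.28136
covariance of S and Z = -1050.192 + (-17.493) + (-142.28136) = -1209.96636.

covariance of S and Z = -1209.96636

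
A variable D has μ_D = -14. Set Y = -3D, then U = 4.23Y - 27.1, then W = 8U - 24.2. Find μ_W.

μ_W = 1180.28

μ_Y = (-3)·(-14) = 42.
μ_U = 4.23·42 + (-27.1) = 150.56.
μ_W = 8·150.56 + (-24.2) = 1180.28.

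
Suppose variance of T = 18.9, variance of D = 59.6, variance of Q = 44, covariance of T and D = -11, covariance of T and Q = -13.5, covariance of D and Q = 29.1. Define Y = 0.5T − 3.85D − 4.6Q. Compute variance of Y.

variance of Y = 2954.358

variance of Y = a²·variance of T + b²·variance of D + c²·variance of Q + 2ab·covariance of T and D + 2ac·covariance of T and Q + 2bc·covariance of D and Q, with a = 0.5, b = -3.85, c = -4.6.
= 4.725 + 883.421 + 931.04 + 42.35 + 62.1 + 1030.722
= 2954.358.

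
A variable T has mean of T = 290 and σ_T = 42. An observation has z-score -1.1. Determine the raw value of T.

T = mean of T + z·σ_T = 290 + (-1.1)·42 = 243.8.

T = 243.8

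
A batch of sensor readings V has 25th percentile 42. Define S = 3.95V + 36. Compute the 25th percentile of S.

Since a = 3.95 > 0 the transformation is increasing, so the 25th percentile of S = a·(P_{25} of V) + b = 3.95·42 + 36 = 201.9.

25th percentile of S = 201.9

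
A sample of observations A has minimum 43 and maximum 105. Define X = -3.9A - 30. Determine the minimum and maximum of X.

a = -3.9 < 0, so order reverses: min(X) = a·max(A)+b = (-3.9)·105 + (-30) = -439.5; max(X) = a·min(A)+b = (-3.9)·43 + (-30) = -197.7.

min(X) = -439.5, max(X) = -197.7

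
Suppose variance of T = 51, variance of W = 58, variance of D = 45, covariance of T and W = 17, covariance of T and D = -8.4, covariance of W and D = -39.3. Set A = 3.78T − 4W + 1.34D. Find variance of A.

variance of A = 1559.63104

variance of A = a²·variance of T + b²·variance of W + c²·variance of D + 2ab·covariance of T and W + 2ac·covariance of T and D + 2bc·covariance of W and D, with a = 3.78, b = -4, c = 1.34.
= 728.7084 + 928 + 80.802 + (-514.08) + (-85.09536) + 421.296
= 1559.63104.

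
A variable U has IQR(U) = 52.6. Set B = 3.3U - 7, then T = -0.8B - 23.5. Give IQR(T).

IQR(T) = 138.864

IQR(B) = |3.3|·52.6 = 173.58.
IQR(T) = |-0.8|·173.58 = 138.864.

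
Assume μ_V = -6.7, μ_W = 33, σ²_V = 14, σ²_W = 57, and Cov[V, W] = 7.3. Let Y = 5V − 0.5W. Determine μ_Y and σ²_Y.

μ_Y = -50, σ²_Y = 327.75

μ_Y = 5·μ_V + (-0.5)·μ_W = 5·(-6.7) + (-0.5)·33 = -50.
σ²_Y = a²·σ²_V + b²·σ²_W + 2ab·Cov[V, W] with a = 5, b = -0.5.
= 5²·14 + (-0.5)²·57 + 2·5·(-0.5)·7.3
= 350 + 14.25 + (-36.5) = 327.75.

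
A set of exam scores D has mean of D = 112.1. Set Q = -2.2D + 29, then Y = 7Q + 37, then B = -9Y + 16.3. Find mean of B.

mean of B = 13393.36

mean of Q = (-2.2)·112.1 + 29 = -217.62.
mean of Y = 7·(-217.62) + 37 = -1486.34.
mean of B = (-9)·(-1486.34) + 16.3 = 13393.36.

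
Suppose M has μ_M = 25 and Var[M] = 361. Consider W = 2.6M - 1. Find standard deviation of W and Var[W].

W = 2.6M - 1 is linear with a = 2.6, b = -1.
standard deviation of M = √361 = 19.
standard deviation of W = |a|·standard deviation of M = |2.6|·19 = 49.4.
Var[W] = a²·Var[M] = 2.6²·361 = 2440.36 (the additive constant -1 does not affect variance).

standard deviation of W = 49.4, Var[W] = 2440.36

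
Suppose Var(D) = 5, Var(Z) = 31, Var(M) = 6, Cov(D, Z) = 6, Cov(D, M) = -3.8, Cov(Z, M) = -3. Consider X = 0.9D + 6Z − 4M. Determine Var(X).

Var(X) = a²·Var(D) + b²·Var(Z) + c²·Var(M) + 2ab·Cov(D, Z) + 2ac·Cov(D, M) + 2bc·Cov(Z, M), with a = 0.9, b = 6, c = -4.
= 4.05 + 1116 + 96 + 64.8 + 27.36 + 144
= 1452.21.

Var(X) = 1452.21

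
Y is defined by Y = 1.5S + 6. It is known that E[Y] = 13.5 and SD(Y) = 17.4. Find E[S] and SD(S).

From Y = 1.5S + 6: E[Y] = a·E[S] + b, so E[S] = (E[Y] − b)/a = (13.5 − 6)/1.5 = 5.
SD(Y) = |a|·SD(S), so SD(S) = 17.4/|1.5| = 11.6.

E[S] = 5, SD(S) = 11.6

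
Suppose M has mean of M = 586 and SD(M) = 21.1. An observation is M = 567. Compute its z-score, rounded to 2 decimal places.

z = -0.90

z = (M − mean of M) / SD(M) = (567 − 586) / 21.1 ≈ -0.90.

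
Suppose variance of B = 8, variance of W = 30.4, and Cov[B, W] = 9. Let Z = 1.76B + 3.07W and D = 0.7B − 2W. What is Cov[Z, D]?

Cov[Z, D] = -189.139

By bilinearity, Cov[Z, D] = ac·variance of B + bd·variance of W + (ad+bc)·Cov[B, W], with a=1.76, b=3.07, c=0.7, d=-2.
ac·variance of B = 1.76·0.7·8 = 9.856
bd·variance of W = 3.07·(-2)·30.4 = -186.656
(ad+bc)·Cov[B, W] = (-1.371)·9 = -12.339
Cov[Z, D] = 9.856 + (-186.656) + (-12.339) = -189.139.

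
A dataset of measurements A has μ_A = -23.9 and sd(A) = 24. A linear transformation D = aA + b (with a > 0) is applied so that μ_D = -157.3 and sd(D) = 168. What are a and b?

sd(D) = a·sd(A) (a > 0), so a = 168/24 = 7.
μ_D = a·μ_A + b, so b = -157.3 − 7·(-23.9) = 10.

a = 7, b = 10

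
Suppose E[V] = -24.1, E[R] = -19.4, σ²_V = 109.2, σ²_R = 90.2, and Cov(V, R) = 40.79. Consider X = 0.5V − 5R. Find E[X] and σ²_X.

E[X] = 0.5·E[V] + (-5)·E[R] = 0.5·(-24.1) + (-5)·(-19.4) = 84.95.
σ²_X = a²·σ²_V + b²·σ²_R + 2ab·Cov(V, R) with a = 0.5, b = -5.
= 0.5²·109.2 + (-5)²·90.2 + 2·0.5·(-5)·40.79
= 27.3 + 2255 + (-203.95) = 2078.35.

E[X] = 84.95, σ²_X = 2078.35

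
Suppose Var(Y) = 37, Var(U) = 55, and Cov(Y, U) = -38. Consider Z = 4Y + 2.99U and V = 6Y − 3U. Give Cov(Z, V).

By bilinearity, Cov(Z, V) = ac·Var(Y) + bd·Var(U) + (ad+bc)·Cov(Y, U), with a=4, b=2.99, c=6, d=-3.
ac·Var(Y) = 4·6·37 = 888
bd·Var(U) = 2.99·(-3)·55 = -493.35
(ad+bc)·Cov(Y, U) = (5.94)·(-38) = -225.72
Cov(Z, V) = 888 + (-493.35) + (-225.72) = 168.93.

Cov(Z, V) = 168.93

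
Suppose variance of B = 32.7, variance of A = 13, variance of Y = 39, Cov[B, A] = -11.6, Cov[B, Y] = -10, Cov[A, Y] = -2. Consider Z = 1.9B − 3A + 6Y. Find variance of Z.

variance of Z = a²·variance of B + b²·variance of A + c²·variance of Y + 2ab·Cov[B, A] + 2ac·Cov[B, Y] + 2bc·Cov[A, Y], with a = 1.9, b = -3, c = 6.
= 118.047 + 117 + 1404 + 132.24 + (-228) + 72
= 1615.287.

variance of Z = 1615.287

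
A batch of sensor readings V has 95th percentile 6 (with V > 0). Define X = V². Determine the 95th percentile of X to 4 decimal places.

V² is increasing, so P_{95}(X) = g(P_{95}(V)) = 36.

95th percentile of X = 36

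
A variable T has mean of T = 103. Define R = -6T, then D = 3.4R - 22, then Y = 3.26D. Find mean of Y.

mean of Y = -6921.632

mean of R = (-6)·103 = -618.
mean of D = 3.4·(-618) + (-22) = -2123.2.
mean of Y = 3.26·(-2123.2) = -6921.632.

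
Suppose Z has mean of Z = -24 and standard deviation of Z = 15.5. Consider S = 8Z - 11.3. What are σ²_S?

S = 8Z - 11.3 is linear with a = 8, b = -11.3.
σ²_Z = 15.5² = 240.25.
σ²_S = a²·σ²_Z = 8²·240.25 = 15376 (the additive constant -11.3 does not affect variance).

σ²_S = 15376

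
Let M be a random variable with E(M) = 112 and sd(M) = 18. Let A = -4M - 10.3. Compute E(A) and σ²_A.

A = -4M - 10.3 is linear with a = -4, b = -10.3.
E(A) = a·E(M) + b = (-4)·112 + (-10.3) = -458.3.
σ²_M = 18² = 324.
σ²_A = a²·σ²_M = (-4)²·324 = 5184 (the additive constant -10.3 does not affect variance).

E(A) = -458.3, σ²_A = 5184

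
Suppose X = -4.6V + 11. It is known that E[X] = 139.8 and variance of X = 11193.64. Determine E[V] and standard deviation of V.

E[V] = -28, standard deviation of V = 23

From X = -4.6V + 11: E[X] = a·E[V] + b, so E[V] = (E[X] − b)/a = (139.8 − 11)/(-4.6) = -28.
standard deviation of X = √11193.64 = 105.8.
standard deviation of X = |a|·standard deviation of V, so standard deviation of V = 105.8/|-4.6| = 23.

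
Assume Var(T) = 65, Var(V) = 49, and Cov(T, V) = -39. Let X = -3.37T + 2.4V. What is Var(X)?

Var(X) = 1651.3025

Var(X) = a²·Var(T) + b²·Var(V) + 2ab·Cov(T, V) with a = -3.37, b = 2.4.
= (-3.37)²·65 + 2.4²·49 + 2·(-3.37)·2.4·(-39)
= 738.1985 + 282.24 + 630.864 = 1651.3025.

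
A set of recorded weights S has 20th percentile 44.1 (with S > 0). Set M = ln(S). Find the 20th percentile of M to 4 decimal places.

ln(S) is increasing, so P_{20}(M) = g(P_{20}(S)) ≈ 3.7865.

20th percentile of M = 3.7865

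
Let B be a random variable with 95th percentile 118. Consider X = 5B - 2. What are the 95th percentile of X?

Since a = 5 > 0 the transformation is increasing, so the 95th percentile of X = a·(P_{95} of B) + b = 5·118 + (-2) = 588.

95th percentile of X = 588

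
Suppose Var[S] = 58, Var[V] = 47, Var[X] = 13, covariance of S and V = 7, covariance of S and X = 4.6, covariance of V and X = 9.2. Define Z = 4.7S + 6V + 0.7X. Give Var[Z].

Var[Z] = a²·Var[S] + b²·Var[V] + c²·Var[X] + 2ab·covariance of S and V + 2ac·covariance of S and X + 2bc·covariance of V and X, with a = 4.7, b = 6, c = 0.7.
= 1281.22 + 1692 + 6.37 + 394.8 + 30.268 + 77.28
= 3481.938.

Var[Z] = 3481.938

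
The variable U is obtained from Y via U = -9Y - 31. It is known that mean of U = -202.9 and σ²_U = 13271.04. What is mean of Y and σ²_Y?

From U = -9Y - 31: mean of U = a·mean of Y + b, so mean of Y = (mean of U − b)/a = (-202.9 − (-31))/(-9) = 19.1.
σ²_U = a²·σ²_Y, so σ²_Y = 13271.04/(-9)² = 163.84.

mean of Y = 19.1, σ²_Y = 163.84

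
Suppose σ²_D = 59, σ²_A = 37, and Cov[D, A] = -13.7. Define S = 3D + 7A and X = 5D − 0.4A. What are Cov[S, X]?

Cov[S, X] = 318.34

By bilinearity, Cov[S, X] = ac·σ²_D + bd·σ²_A + (ad+bc)·Cov[D, A], with a=3, b=7, c=5, d=-0.4.
ac·σ²_D = 3·5·59 = 885
bd·σ²_A = 7·(-0.4)·37 = -103.6
(ad+bc)·Cov[D, A] = (33.8)·(-13.7) = -463.06
Cov[S, X] = 885 + (-103.6) + (-463.06) = 318.34.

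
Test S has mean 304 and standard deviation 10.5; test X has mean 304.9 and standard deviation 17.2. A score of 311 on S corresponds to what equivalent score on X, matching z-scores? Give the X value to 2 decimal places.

z = (311 − 304)/10.5 ≈ 0.6667.
X = 304.9 + z·17.2 = 304.9 + (311 − 304)·17.2/10.5 ≈ 316.37.

X = 316.37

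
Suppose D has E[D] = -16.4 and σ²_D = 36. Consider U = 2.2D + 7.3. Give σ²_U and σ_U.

U = 2.2D + 7.3 is linear with a = 2.2, b = 7.3.
σ²_U = a²·σ²_D = 2.2²·36 = 174.24 (the additive constant 7.3 does not affect variance).
σ_D = √36 = 6.
σ_U = |a|·σ_D = |2.2|·6 = 13.2.

σ²_U = 174.24, σ_U = 13.2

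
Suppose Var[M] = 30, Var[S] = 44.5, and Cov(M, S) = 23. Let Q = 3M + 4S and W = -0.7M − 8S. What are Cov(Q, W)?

By bilinearity, Cov(Q, W) = ac·Var[M] + bd·Var[S] + (ad+bc)·Cov(M, S), with a=3, b=4, c=-0.7, d=-8.
ac·Var[M] = 3·(-0.7)·30 = -63
bd·Var[S] = 4·(-8)·44.5 = -1424
(ad+bc)·Cov(M, S) = (-26.8)·23 = -616.4
Cov(Q, W) = -63 + (-1424) + (-616.4) = -2103.4.

Cov(Q, W) = -2103.4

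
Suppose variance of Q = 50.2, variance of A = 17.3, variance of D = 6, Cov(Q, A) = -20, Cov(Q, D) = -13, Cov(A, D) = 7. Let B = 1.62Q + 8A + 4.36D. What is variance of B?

variance of B = 1139.27928

variance of B = a²·variance of Q + b²·variance of A + c²·variance of D + 2ab·Cov(Q, A) + 2ac·Cov(Q, D) + 2bc·Cov(A, D), with a = 1.62, b = 8, c = 4.36.
= 131.74488 + 1107.2 + 114.0576 + (-518.4) + (-183.6432) + 488.32
= 1139.27928.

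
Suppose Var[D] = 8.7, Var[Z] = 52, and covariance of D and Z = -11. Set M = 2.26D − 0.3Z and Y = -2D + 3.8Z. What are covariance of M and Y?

By bilinearity, covariance of M and Y = ac·Var[D] + bd·Var[Z] + (ad+bc)·covariance of D and Z, with a=2.26, b=-0.3, c=-2, d=3.8.
ac·Var[D] = 2.26·(-2)·8.7 = -39.324
bd·Var[Z] = (-0.3)·3.8·52 = -59.28
(ad+bc)·covariance of D and Z = (9.188)·(-11) = -101.068
covariance of M and Y = -39.324 + (-59.28) + (-101.068) = -199.672.

covariance of M and Y = -199.672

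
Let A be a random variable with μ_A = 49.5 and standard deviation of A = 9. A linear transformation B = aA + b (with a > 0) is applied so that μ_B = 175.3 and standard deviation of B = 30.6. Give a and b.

standard deviation of B = a·standard deviation of A (a > 0), so a = 30.6/9 = 3.4.
μ_B = a·μ_A + b, so b = 175.3 − 3.4·49.5 = 7.

a = 3.4, b = 7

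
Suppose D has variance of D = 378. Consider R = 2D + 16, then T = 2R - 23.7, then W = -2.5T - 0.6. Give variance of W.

variance of R = 2²·378 = 1512.
variance of T = 2²·1512 = 6048.
variance of W = (-2.5)²·6048 = 37800.

variance of W = 37800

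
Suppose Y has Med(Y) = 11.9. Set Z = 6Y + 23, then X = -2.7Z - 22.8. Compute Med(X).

Med(X) = -277.68

Med(Z) = 6·11.9 + 23 = 94.4.
Med(X) = (-2.7)·94.4 + (-22.8) = -277.68.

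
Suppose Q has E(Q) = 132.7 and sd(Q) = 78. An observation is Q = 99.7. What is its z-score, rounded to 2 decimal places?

z = (Q − E(Q)) / sd(Q) = (99.7 − 132.7) / 78 ≈ -0.42.

z = -0.42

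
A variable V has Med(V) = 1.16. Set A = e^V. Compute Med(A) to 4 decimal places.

e^V is monotone on this domain, so Med(A) = exp(1.16) ≈ 3.1899.

Med(A) = 3.1899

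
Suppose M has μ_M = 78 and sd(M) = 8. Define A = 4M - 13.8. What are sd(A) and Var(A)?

A = 4M - 13.8 is linear with a = 4, b = -13.8.
sd(A) = |a|·sd(M) = |4|·8 = 32.
Var(M) = 8² = 64.
Var(A) = a²·Var(M) = 4²·64 = 1024 (the additive constant -13.8 does not affect variance).

sd(A) = 32, Var(A) = 1024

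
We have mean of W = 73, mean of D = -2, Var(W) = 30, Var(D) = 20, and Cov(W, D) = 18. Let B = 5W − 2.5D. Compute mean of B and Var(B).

mean of B = 5·mean of W + (-2.5)·mean of D = 5·73 + (-2.5)·(-2) = 370.
Var(B) = a²·Var(W) + b²·Var(D) + 2ab·Cov(W, D) with a = 5, b = -2.5.
= 5²·30 + (-2.5)²·20 + 2·5·(-2.5)·18
= 750 + 125 + (-450) = 425.

mean of B = 370, Var(B) = 425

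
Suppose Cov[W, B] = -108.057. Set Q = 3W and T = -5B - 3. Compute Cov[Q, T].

Cov[Q, T] = 1620.855

Cov[Q, T] = a·c·Cov[W, B] = 3·(-5)·(-108.057) = 1620.855. Additive constants drop out.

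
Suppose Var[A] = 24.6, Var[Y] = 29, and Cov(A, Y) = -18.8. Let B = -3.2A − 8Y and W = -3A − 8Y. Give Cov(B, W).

Cov(B, W) = 1159.68

By bilinearity, Cov(B, W) = ac·Var[A] + bd·Var[Y] + (ad+bc)·Cov(A, Y), with a=-3.2, b=-8, c=-3, d=-8.
ac·Var[A] = (-3.2)·(-3)·24.6 = 236.16
bd·Var[Y] = (-8)·(-8)·29 = 1856
(ad+bc)·Cov(A, Y) = (49.6)·(-18.8) = -932.48
Cov(B, W) = 236.16 + 1856 + (-932.48) = 1159.68.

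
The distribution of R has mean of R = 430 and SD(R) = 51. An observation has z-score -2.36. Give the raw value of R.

R = mean of R + z·SD(R) = 430 + (-2.36)·51 = 309.64.

R = 309.64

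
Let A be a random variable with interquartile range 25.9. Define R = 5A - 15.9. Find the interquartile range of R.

IQR(R) = 129.5

Under R = aA + b, IQR(R) = |a|·IQR(A) = |5|·25.9 = 129.5 (shifts cancel; spread scales by |a|).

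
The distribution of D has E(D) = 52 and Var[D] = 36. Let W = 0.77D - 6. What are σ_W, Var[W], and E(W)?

σ_W = 4.62, Var[W] = 21.3444, E(W) = 34.04

W = 0.77D - 6 is linear with a = 0.77, b = -6.
σ_D = √36 = 6.
σ_W = |a|·σ_D = |0.77|·6 = 4.62.
Var[W] = a²·Var[D] = 0.77²·36 = 21.3444 (the additive constant -6 does not affect variance).
E(W) = a·E(D) + b = 0.77·52 + (-6) = 34.04.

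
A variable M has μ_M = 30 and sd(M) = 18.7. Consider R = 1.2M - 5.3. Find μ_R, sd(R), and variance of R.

R = 1.2M - 5.3 is linear with a = 1.2, b = -5.3.
μ_R = a·μ_M + b = 1.2·30 + (-5.3) = 30.7.
sd(R) = |a|·sd(M) = |1.2|·18.7 = 22.44.
variance of M = 18.7² = 349.69.
variance of R = a²·variance of M = 1.2²·349.69 = 503.5536 (the additive constant -5.3 does not affect variance).

μ_R = 30.7, sd(R) = 22.44, variance of R = 503.5536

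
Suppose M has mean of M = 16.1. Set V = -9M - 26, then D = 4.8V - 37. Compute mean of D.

mean of V = (-9)·16.1 + (-26) = -170.9.
mean of D = 4.8·(-170.9) + (-37) = -857.32.

mean of D = -857.32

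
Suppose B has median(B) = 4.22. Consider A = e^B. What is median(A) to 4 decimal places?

median(A) = 68.0335

e^B is monotone on this domain, so median(A) = exp(4.22) ≈ 68.0335.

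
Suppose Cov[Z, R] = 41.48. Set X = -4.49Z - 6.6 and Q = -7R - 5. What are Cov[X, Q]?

Cov[X, Q] = 1303.7164

Cov[X, Q] = a·c·Cov[Z, R] = (-4.49)·(-7)·41.48 = 1303.7164. Additive constants drop out.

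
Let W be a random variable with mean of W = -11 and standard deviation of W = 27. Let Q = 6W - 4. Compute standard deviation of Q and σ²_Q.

standard deviation of Q = 162, σ²_Q = 26244

Q = 6W - 4 is linear with a = 6, b = -4.
standard deviation of Q = |a|·standard deviation of W = |6|·27 = 162.
σ²_W = 27² = 729.
σ²_Q = a²·σ²_W = 6²·729 = 26244 (the additive constant -4 does not affect variance).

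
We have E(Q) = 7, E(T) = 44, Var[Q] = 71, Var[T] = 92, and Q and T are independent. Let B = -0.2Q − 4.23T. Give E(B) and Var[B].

E(B) = (-0.2)·E(Q) + (-4.23)·E(T) = (-0.2)·7 + (-4.23)·44 = -187.52.
Var[B] = a²·Var[Q] + b²·Var[T] + 2ab·Cov(Q, T) with a = -0.2, b = -4.23.
Independence gives Cov(Q, T) = 0.
= (-0.2)²·71 + (-4.23)²·92 + 2·(-0.2)·(-4.23)·0
= 2.84 + 1646.1468 + 0 = 1648.9868.

E(B) = -187.52, Var[B] = 1648.9868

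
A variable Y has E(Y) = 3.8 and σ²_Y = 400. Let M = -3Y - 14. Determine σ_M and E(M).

M = -3Y - 14 is linear with a = -3, b = -14.
σ_Y = √400 = 20.
σ_M = |a|·σ_Y = |-3|·20 = 60.
E(M) = a·E(Y) + b = (-3)·3.8 + (-14) = -25.4.

σ_M = 60, E(M) = -25.4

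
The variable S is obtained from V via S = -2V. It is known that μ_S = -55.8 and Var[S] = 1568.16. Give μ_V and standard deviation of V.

From S = -2V: μ_S = a·μ_V + b, so μ_V = (μ_S − b)/a = (-55.8 − 0)/(-2) = 27.9.
standard deviation of S = √1568.16 = 39.6.
standard deviation of S = |a|·standard deviation of V, so standard deviation of V = 39.6/|-2| = 19.8.

μ_V = 27.9, standard deviation of V = 19.8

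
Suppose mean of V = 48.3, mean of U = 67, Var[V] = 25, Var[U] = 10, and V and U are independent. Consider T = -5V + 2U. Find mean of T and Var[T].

mean of T = -107.5, Var[T] = 665

mean of T = (-5)·mean of V + 2·mean of U = (-5)·48.3 + 2·67 = -107.5.
Var[T] = a²·Var[V] + b²·Var[U] + 2ab·covariance of V and U with a = -5, b = 2.
Independence gives covariance of V and U = 0.
= (-5)²·25 + 2²·10 + 2·(-5)·2·0
= 625 + 40 + 0 = 665.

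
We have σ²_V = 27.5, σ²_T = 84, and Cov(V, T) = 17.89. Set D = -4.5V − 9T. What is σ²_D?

σ²_D = a²·σ²_V + b²·σ²_T + 2ab·Cov(V, T) with a = -4.5, b = -9.
= (-4.5)²·27.5 + (-9)²·84 + 2·(-4.5)·(-9)·17.89
= 556.875 + 6804 + 1449.09 = 8809.965.

σ²_D = 8809.965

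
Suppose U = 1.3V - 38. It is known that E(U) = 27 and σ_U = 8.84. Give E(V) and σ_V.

E(V) = 50, σ_V = 6.8

From U = 1.3V - 38: E(U) = a·E(V) + b, so E(V) = (E(U) − b)/a = (27 − (-38))/1.3 = 50.
σ_U = |a|·σ_V, so σ_V = 8.84/|1.3| = 6.8.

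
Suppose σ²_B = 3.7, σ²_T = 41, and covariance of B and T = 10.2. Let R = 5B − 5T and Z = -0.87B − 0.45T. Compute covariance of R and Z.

covariance of R and Z = 97.575

By bilinearity, covariance of R and Z = ac·σ²_B + bd·σ²_T + (ad+bc)·covariance of B and T, with a=5, b=-5, c=-0.87, d=-0.45.
ac·σ²_B = 5·(-0.87)·3.7 = -16.095
bd·σ²_T = (-5)·(-0.45)·41 = 92.25
(ad+bc)·covariance of B and T = (2.1)·10.2 = 21.42
covariance of R and Z = -16.095 + 92.25 + 21.42 = 97.575.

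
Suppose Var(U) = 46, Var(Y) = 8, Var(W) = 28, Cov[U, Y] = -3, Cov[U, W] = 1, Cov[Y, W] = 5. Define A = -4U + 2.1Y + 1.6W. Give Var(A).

Var(A) = a²·Var(U) + b²·Var(Y) + c²·Var(W) + 2ab·Cov[U, Y] + 2ac·Cov[U, W] + 2bc·Cov[Y, W], with a = -4, b = 2.1, c = 1.6.
= 736 + 35.28 + 71.68 + 50.4 + (-12.8) + 33.6
= 914.16.

Var(A) = 914.16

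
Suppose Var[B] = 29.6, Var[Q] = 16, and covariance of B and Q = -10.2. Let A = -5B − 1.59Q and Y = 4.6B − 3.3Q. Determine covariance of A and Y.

By bilinearity, covariance of A and Y = ac·Var[B] + bd·Var[Q] + (ad+bc)·covariance of B and Q, with a=-5, b=-1.59, c=4.6, d=-3.3.
ac·Var[B] = (-5)·4.6·29.6 = -680.8
bd·Var[Q] = (-1.59)·(-3.3)·16 = 83.952
(ad+bc)·covariance of B and Q = (9.186)·(-10.2) = -93.6972
covariance of A and Y = -680.8 + 83.952 + (-93.6972) = -690.5452.

covariance of A and Y = -690.5452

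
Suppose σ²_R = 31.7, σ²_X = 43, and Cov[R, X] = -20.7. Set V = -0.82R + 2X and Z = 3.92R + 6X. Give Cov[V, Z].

By bilinearity, Cov[V, Z] = ac·σ²_R + bd·σ²_X + (ad+bc)·Cov[R, X], with a=-0.82, b=2, c=3.92, d=6.
ac·σ²_R = (-0.82)·3.92·31.7 = -101.89648
bd·σ²_X = 2·6·43 = 516
(ad+bc)·Cov[R, X] = (2.92)·(-20.7) = -60.444
Cov[V, Z] = -101.89648 + 516 + (-60.444) = 353.65952.

Cov[V, Z] = 353.65952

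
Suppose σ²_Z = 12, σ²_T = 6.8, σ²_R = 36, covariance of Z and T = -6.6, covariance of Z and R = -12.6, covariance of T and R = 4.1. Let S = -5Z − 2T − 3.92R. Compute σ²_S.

σ²_S = a²·σ²_Z + b²·σ²_T + c²·σ²_R + 2ab·covariance of Z and T + 2ac·covariance of Z and R + 2bc·covariance of T and R, with a = -5, b = -2, c = -3.92.
= 300 + 27.2 + 553.1904 + (-132) + (-493.92) + 64.288
= 318.7584.

σ²_S = 318.7584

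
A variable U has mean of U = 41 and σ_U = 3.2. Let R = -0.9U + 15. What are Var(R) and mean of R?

R = -0.9U + 15 is linear with a = -0.9, b = 15.
Var(U) = 3.2² = 10.24.
Var(R) = a²·Var(U) = (-0.9)²·10.24 = 8.2944 (the additive constant 15 does not affect variance).
mean of R = a·mean of U + b = (-0.9)·41 + 15 = -21.9.

Var(R) = 8.2944, mean of R = -21.9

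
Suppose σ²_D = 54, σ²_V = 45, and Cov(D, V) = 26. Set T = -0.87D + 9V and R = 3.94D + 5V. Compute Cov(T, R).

By bilinearity, Cov(T, R) = ac·σ²_D + bd·σ²_V + (ad+bc)·Cov(D, V), with a=-0.87, b=9, c=3.94, d=5.
ac·σ²_D = (-0.87)·3.94·54 = -185.1012
bd·σ²_V = 9·5·45 = 2025
(ad+bc)·Cov(D, V) = (31.11)·26 = 808.86
Cov(T, R) = -185.1012 + 2025 + 808.86 = 2648.7588.

Cov(T, R) = 2648.7588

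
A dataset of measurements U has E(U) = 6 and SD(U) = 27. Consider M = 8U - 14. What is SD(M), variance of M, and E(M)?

SD(M) = 216, variance of M = 46656, E(M) = 34

M = 8U - 14 is linear with a = 8, b = -14.
SD(M) = |a|·SD(U) = |8|·27 = 216.
variance of U = 27² = 729.
variance of M = a²·variance of U = 8²·729 = 46656 (the additive constant -14 does not affect variance).
E(M) = a·E(U) + b = 8·6 + (-14) = 34.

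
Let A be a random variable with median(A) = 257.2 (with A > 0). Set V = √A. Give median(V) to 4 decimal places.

median(V) = 16.0375

√A is monotone on this domain, so median(V) = √(257.2) ≈ 16.0375.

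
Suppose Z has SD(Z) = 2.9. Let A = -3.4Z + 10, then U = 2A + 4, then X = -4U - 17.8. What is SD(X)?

SD(A) = |-3.4|·2.9 = 9.86.
SD(U) = |2|·9.86 = 19.72.
SD(X) = |-4|·19.72 = 78.88.

SD(X) = 78.88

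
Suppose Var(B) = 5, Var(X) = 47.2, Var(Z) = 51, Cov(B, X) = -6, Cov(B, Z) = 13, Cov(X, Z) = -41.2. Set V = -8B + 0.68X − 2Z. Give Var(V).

Var(V) = 1139.16928

Var(V) = a²·Var(B) + b²·Var(X) + c²·Var(Z) + 2ab·Cov(B, X) + 2ac·Cov(B, Z) + 2bc·Cov(X, Z), with a = -8, b = 0.68, c = -2.
= 320 + 21.82528 + 204 + 65.28 + 416 + 112.064
= 1139.16928.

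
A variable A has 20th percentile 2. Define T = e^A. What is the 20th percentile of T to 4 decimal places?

20th percentile of T = 7.3891

e^A is increasing, so P_{20}(T) = g(P_{20}(A)) ≈ 7.3891.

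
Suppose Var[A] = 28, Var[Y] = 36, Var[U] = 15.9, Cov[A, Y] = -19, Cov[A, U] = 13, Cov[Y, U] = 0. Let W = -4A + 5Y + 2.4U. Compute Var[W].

Var[W] = 1949.984

Var[W] = a²·Var[A] + b²·Var[Y] + c²·Var[U] + 2ab·Cov[A, Y] + 2ac·Cov[A, U] + 2bc·Cov[Y, U], with a = -4, b = 5, c = 2.4.
= 448 + 900 + 91.584 + 760 + (-249.6) + 0
= 1949.984.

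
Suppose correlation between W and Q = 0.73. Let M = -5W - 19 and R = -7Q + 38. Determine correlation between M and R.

correlation between M and R = 0.73

Linear rescalings preserve correlation up to sign; here the slopes -5 and -7 have the same sign, so correlation between M and R = correlation between W and Q = 0.73.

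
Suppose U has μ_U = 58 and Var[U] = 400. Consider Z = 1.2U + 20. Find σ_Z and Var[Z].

Z = 1.2U + 20 is linear with a = 1.2, b = 20.
σ_U = √400 = 20.
σ_Z = |a|·σ_U = |1.2|·20 = 24.
Var[Z] = a²·Var[U] = 1.2²·400 = 576 (the additive constant 20 does not affect variance).

σ_Z = 24, Var[Z] = 576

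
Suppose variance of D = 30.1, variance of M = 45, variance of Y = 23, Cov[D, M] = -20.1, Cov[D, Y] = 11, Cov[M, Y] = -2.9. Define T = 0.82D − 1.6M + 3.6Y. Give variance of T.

variance of T = 584.61364

variance of T = a²·variance of D + b²·variance of M + c²·variance of Y + 2ab·Cov[D, M] + 2ac·Cov[D, Y] + 2bc·Cov[M, Y], with a = 0.82, b = -1.6, c = 3.6.
= 20.23924 + 115.2 + 298.08 + 52.7424 + 64.944 + 33.408
= 584.61364.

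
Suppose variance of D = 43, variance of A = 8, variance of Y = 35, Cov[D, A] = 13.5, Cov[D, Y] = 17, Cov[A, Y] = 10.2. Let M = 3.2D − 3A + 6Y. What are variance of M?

variance of M = 1798.72

variance of M = a²·variance of D + b²·variance of A + c²·variance of Y + 2ab·Cov[D, A] + 2ac·Cov[D, Y] + 2bc·Cov[A, Y], with a = 3.2, b = -3, c = 6.
= 440.32 + 72 + 1260 + (-259.2) + 652.8 + (-367.2)
= 1798.72.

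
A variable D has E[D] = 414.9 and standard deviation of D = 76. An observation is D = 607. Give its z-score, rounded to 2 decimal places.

z = (D − E[D]) / standard deviation of D = (607 − 414.9) / 76 ≈ 2.53.

z = 2.53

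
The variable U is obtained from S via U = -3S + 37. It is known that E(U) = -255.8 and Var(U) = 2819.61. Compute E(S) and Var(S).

From U = -3S + 37: E(U) = a·E(S) + b, so E(S) = (E(U) − b)/a = (-255.8 − 37)/(-3) = 97.6.
Var(U) = a²·Var(S), so Var(S) = 2819.61/(-3)² = 313.29.

E(S) = 97.6, Var(S) = 313.29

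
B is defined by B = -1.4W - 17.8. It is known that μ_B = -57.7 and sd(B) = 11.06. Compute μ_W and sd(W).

From B = -1.4W - 17.8: μ_B = a·μ_W + b, so μ_W = (μ_B − b)/a = (-57.7 − (-17.8))/(-1.4) = 28.5.
sd(B) = |a|·sd(W), so sd(W) = 11.06/|-1.4| = 7.9.

μ_W = 28.5, sd(W) = 7.9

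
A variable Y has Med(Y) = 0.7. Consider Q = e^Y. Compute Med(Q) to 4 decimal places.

Med(Q) = 2.0138

e^Y is monotone on this domain, so Med(Q) = exp(0.7) ≈ 2.0138.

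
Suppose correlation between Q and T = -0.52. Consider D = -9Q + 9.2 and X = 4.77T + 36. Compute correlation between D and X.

correlation between D and X = 0.52

Linear rescalings preserve |correlation|; the slopes -9 and 4.77 have opposite signs, so the correlation flips sign: correlation between D and X = −correlation between Q and T = 0.52.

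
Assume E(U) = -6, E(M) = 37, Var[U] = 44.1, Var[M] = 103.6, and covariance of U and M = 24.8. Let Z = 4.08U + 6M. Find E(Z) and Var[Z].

E(Z) = 197.52, Var[Z] = 5677.91424

E(Z) = 4.08·E(U) + 6·E(M) = 4.08·(-6) + 6·37 = 197.52.
Var[Z] = a²·Var[U] + b²·Var[M] + 2ab·covariance of U and M with a = 4.08, b = 6.
= 4.08²·44.1 + 6²·103.6 + 2·4.08·6·24.8
= 734.10624 + 3729.6 + 1214.208 = 5677.91424.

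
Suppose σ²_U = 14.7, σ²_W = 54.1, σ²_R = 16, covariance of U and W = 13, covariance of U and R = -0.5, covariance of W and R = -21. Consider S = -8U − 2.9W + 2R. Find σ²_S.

σ²_S = a²·σ²_U + b²·σ²_W + c²·σ²_R + 2ab·covariance of U and W + 2ac·covariance of U and R + 2bc·covariance of W and R, with a = -8, b = -2.9, c = 2.
= 940.8 + 454.981 + 64 + 603.2 + 16 + 243.6
= 2322.581.

σ²_S = 2322.581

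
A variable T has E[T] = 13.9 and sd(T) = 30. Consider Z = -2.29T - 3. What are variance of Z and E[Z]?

variance of Z = 4719.69, E[Z] = -34.831

Z = -2.29T - 3 is linear with a = -2.29, b = -3.
variance of T = 30² = 900.
variance of Z = a²·variance of T = (-2.29)²·900 = 4719.69 (the additive constant -3 does not affect variance).
E[Z] = a·E[T] + b = (-2.29)·13.9 + (-3) = -34.831.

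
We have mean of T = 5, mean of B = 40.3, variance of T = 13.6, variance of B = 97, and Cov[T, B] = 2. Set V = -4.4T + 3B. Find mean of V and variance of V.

mean of V = (-4.4)·mean of T + 3·mean of B = (-4.4)·5 + 3·40.3 = 98.9.
variance of V = a²·variance of T + b²·variance of B + 2ab·Cov[T, B] with a = -4.4, b = 3.
= (-4.4)²·13.6 + 3²·97 + 2·(-4.4)·3·2
= 263.296 + 873 + (-52.8) = 1083.496.

mean of V = 98.9, variance of V = 1083.496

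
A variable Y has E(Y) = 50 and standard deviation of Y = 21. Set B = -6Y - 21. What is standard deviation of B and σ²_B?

standard deviation of B = 126, σ²_B = 15876

B = -6Y - 21 is linear with a = -6, b = -21.
standard deviation of B = |a|·standard deviation of Y = |-6|·21 = 126.
σ²_Y = 21² = 441.
σ²_B = a²·σ²_Y = (-6)²·441 = 15876 (the additive constant -21 does not affect variance).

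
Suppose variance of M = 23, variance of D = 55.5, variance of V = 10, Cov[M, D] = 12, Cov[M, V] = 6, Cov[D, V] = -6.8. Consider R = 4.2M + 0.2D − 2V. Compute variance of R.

variance of R = a²·variance of M + b²·variance of D + c²·variance of V + 2ab·Cov[M, D] + 2ac·Cov[M, V] + 2bc·Cov[D, V], with a = 4.2, b = 0.2, c = -2.
= 405.72 + 2.22 + 40 + 20.16 + (-100.8) + 5.44
= 372.74.

variance of R = 372.74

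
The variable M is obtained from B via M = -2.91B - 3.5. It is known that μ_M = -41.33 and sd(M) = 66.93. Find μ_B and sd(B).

μ_B = 13, sd(B) = 23

From M = -2.91B - 3.5: μ_M = a·μ_B + b, so μ_B = (μ_M − b)/a = (-41.33 − (-3.5))/(-2.91) = 13.
sd(M) = |a|·sd(B), so sd(B) = 66.93/|-2.91| = 23.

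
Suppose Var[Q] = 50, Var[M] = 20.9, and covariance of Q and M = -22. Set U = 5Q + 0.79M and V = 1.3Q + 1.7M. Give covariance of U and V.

By bilinearity, covariance of U and V = ac·Var[Q] + bd·Var[M] + (ad+bc)·covariance of Q and M, with a=5, b=0.79, c=1.3, d=1.7.
ac·Var[Q] = 5·1.3·50 = 325
bd·Var[M] = 0.79·1.7·20.9 = 28.0687
(ad+bc)·covariance of Q and M = (9.527)·(-22) = -209.594
covariance of U and V = 325 + 28.0687 + (-209.594) = 143.4747.

covariance of U and V = 143.4747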